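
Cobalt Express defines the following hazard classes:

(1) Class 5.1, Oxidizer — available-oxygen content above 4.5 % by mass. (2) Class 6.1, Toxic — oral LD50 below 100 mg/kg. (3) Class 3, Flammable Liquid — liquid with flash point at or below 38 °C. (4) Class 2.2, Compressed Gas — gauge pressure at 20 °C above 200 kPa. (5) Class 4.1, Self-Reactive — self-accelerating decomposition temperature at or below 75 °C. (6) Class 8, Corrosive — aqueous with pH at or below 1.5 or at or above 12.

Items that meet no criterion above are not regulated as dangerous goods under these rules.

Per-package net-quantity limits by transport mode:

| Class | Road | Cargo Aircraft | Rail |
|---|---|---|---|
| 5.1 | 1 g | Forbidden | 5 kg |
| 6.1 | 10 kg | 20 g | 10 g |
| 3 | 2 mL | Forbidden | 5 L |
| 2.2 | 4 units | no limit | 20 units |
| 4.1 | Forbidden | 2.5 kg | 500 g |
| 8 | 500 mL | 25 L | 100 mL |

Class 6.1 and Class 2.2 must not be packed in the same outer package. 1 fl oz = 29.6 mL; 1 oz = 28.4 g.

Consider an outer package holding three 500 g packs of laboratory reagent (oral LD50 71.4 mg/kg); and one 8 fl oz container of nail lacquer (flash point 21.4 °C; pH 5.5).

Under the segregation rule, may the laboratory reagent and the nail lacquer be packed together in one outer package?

The laboratory reagent has oral LD50 71.4 mg/kg, which is < 100 mg/kg, so it is Class 6.1 (Toxic).
Nail lacquer: flash point 21.4 °C ≤ 38 °C → Class 3 (Flammable Liquid).
No segregation rule bars Class 6.1 with Class 3.

Yes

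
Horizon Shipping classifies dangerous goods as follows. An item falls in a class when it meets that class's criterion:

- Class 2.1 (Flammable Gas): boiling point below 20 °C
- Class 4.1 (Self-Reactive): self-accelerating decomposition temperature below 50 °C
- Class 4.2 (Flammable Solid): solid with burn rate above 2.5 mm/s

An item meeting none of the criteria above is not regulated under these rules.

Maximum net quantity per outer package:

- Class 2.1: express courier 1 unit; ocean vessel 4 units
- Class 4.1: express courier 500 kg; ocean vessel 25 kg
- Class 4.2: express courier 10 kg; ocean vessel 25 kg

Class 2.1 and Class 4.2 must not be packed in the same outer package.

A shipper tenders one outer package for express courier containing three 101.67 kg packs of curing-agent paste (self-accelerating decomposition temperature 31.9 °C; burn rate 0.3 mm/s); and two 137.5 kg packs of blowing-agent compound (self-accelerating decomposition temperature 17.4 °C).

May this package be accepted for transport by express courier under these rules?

No

The curing-agent paste has self-accelerating decomposition temperature 31.9 °C, which is < 50 °C, so it is Class 4.1 (Self-Reactive).
With self-accelerating decomposition temperature 17.4 °C (< 50 °C), the blowing-agent compound falls in Class 4.1.
Total Class 4.1: (three 101.67 kg packs = 305.01 kg) + (two 137.5 kg packs = 275 kg) = 580.01 kg.
That exceeds the Class 4.1 express courier limit of 500 kg.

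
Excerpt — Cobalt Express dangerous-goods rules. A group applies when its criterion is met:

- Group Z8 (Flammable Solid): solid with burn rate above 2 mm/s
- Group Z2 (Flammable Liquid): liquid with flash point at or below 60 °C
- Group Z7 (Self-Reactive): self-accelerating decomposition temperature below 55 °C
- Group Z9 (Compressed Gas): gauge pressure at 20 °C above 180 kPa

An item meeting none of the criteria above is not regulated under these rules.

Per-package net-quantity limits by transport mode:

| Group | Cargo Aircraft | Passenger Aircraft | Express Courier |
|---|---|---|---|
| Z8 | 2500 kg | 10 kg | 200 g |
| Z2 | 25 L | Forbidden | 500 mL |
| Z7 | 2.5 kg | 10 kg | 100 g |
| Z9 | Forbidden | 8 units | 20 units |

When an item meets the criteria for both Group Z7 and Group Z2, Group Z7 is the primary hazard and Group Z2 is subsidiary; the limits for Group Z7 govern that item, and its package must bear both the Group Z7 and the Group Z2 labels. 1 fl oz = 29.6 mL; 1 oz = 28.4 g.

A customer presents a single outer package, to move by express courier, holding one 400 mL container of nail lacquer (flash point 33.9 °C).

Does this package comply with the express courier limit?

With flash point 33.9 °C (≤ 60 °C), the nail lacquer falls in Group Z2.
Group Z2 quantity: 400 mL.
400 mL is within the express courier limit of 500 mL for Group Z2.

Yes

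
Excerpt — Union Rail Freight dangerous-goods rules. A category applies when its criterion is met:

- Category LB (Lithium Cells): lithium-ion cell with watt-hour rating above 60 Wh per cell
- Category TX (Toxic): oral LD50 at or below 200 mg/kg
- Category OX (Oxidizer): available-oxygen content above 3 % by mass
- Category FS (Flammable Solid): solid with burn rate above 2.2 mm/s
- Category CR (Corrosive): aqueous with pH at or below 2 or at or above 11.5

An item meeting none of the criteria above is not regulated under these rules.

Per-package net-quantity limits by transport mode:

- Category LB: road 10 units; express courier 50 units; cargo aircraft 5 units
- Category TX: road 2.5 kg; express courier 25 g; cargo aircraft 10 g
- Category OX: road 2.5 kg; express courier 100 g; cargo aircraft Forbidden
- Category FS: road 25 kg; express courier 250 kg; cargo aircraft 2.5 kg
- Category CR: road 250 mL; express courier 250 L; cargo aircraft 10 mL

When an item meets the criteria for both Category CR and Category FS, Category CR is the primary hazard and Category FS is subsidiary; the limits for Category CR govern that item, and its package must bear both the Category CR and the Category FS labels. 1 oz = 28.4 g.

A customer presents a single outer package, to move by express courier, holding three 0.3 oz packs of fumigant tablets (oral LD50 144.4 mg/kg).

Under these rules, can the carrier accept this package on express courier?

Fumigant tablets: oral LD50 144.4 mg/kg ≤ 200 mg/kg → Category TX (Toxic).
Category TX quantity: three 0.3 oz packs = 25.56 g.
That exceeds the Category TX express courier limit of 25 g.

No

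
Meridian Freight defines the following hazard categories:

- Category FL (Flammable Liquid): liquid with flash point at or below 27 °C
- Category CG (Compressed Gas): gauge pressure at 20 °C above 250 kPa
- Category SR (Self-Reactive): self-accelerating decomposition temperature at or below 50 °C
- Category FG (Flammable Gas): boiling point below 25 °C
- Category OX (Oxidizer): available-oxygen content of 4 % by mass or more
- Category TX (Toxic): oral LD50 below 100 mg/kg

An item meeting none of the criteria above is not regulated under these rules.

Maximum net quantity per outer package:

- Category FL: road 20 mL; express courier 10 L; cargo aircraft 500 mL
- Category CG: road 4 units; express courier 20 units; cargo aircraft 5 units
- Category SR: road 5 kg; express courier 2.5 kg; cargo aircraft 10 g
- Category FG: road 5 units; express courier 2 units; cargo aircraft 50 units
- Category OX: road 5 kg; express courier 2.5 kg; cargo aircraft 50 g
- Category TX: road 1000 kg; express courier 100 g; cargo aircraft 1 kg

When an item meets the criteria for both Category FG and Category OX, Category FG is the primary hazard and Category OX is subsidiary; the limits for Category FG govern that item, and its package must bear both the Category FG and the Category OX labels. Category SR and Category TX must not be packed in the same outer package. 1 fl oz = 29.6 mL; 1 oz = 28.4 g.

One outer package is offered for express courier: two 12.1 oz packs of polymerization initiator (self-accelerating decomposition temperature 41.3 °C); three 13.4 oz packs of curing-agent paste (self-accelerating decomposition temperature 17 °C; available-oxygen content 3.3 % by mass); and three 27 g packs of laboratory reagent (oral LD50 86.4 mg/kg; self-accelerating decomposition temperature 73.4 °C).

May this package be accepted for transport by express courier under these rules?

Self-accelerating decomposition temperature 41.3 °C meets the Category SR criterion (Self-Reactive), so the polymerization initiator is Category SR.
The curing-agent paste has self-accelerating decomposition temperature 17 °C, which is ≤ 50 °C, so it is Category SR (Self-Reactive).
Oral LD50 86.4 mg/kg meets the Category TX criterion (Toxic), so the laboratory reagent is Category TX.
Total Category SR: (two 12.1 oz packs = 687.28 g) + (three 13.4 oz packs = 1141.68 g) = 1828.96 g.
That is within the Category SR express courier limit of 2.5 kg.
Category TX quantity: three 27 g packs = 81 g.
That is within the Category TX express courier limit of 100 g.
Category SR and Category TX may not share an outer package.

No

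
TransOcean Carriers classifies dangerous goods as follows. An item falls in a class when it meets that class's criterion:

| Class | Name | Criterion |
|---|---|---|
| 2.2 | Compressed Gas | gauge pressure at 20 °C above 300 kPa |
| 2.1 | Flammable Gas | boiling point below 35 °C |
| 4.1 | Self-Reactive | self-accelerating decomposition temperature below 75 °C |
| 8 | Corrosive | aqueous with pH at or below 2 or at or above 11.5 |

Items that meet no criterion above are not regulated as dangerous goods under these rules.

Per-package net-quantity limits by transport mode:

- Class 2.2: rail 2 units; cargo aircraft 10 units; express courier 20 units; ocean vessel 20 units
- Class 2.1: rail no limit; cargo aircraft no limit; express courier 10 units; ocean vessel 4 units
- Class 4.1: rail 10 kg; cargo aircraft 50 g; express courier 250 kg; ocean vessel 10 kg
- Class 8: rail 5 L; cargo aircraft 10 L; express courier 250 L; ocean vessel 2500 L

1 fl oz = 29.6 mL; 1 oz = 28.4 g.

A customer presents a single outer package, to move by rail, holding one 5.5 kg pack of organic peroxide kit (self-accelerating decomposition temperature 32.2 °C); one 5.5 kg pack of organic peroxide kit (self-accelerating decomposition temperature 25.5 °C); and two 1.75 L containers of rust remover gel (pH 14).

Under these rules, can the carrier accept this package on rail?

No

Organic peroxide kit: self-accelerating decomposition temperature 32.2 °C < 75 °C → Class 4.1 (Self-Reactive).
Organic peroxide kit: self-accelerating decomposition temperature 25.5 °C < 75 °C → Class 4.1 (Self-Reactive).
Rust remover gel: pH 14 ≥ 11.5 → Class 8 (Corrosive).
Total Class 4.1: 5.5 kg + 5.5 kg = 11 kg.
11 kg exceeds the rail limit of 10 kg for Class 4.1.
Class 8 quantity: two 1.75 L containers = 3.5 L.
3.5 L ≤ 5 L (rail limit, Class 8) — within limit.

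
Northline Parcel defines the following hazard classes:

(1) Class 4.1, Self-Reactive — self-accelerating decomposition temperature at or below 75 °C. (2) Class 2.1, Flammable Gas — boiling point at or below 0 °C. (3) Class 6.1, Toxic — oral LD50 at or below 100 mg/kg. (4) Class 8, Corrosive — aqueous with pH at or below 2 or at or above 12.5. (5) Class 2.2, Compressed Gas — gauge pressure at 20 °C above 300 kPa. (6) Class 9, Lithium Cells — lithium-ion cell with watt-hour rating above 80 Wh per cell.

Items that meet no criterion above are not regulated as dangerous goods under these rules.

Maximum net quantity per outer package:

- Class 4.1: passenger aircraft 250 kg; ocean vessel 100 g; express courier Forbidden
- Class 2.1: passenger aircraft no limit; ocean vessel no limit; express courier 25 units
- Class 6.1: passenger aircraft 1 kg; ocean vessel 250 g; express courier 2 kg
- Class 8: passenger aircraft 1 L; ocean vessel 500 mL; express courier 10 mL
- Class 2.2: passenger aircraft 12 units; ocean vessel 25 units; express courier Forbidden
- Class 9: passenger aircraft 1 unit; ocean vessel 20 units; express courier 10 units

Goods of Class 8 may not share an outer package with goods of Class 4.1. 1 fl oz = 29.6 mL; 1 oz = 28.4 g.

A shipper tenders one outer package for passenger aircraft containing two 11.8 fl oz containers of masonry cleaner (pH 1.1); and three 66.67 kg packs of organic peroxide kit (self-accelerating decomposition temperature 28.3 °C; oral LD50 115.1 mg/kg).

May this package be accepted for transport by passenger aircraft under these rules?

Masonry cleaner: pH 1.1 ≤ 2 → Class 8 (Corrosive).
Organic peroxide kit: self-accelerating decomposition temperature 28.3 °C ≤ 75 °C → Class 4.1 (Self-Reactive).
Class 8 quantity: two 11.8 fl oz containers = 698.56 mL.
698.56 mL is within the passenger aircraft limit of 1 L for Class 8.
Class 4.1 quantity: three 66.67 kg packs = 200.01 kg.
200.01 kg ≤ 250 kg (passenger aircraft limit, Class 4.1) — within limit.
Class 8 and Class 4.1 may not share an outer package.

No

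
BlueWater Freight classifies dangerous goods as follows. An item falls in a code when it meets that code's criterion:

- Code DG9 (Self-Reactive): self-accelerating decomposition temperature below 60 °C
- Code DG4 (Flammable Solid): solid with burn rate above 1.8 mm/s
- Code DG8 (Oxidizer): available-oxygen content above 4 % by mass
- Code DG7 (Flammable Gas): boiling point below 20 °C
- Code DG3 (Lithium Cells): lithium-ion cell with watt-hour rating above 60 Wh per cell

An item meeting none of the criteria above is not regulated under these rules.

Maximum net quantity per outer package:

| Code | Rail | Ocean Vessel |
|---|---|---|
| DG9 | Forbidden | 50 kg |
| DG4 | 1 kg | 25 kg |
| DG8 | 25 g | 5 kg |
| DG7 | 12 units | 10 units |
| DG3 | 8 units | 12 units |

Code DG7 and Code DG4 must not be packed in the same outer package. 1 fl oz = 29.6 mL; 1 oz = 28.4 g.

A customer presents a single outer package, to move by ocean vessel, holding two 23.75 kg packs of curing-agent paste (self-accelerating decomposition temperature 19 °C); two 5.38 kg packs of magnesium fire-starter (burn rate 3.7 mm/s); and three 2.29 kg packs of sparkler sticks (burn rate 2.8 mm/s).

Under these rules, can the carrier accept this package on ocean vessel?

Self-accelerating decomposition temperature 19 °C meets the Code DG9 criterion (Self-Reactive), so the curing-agent paste is Code DG9.
Magnesium fire-starter: burn rate 3.7 mm/s > 1.8 mm/s → Code DG4 (Flammable Solid).
The sparkler sticks have burn rate 2.8 mm/s, which is > 1.8 mm/s, so they are Code DG4 (Flammable Solid).
Code DG4 net quantity: (two 5.38 kg packs = 10.76 kg) + (three 2.29 kg packs = 6.87 kg) = 17.63 kg.
17.63 kg is within the ocean vessel limit of 25 kg for Code DG4.
Code DG9 quantity: two 23.75 kg packs = 47.5 kg.
47.5 kg is within the ocean vessel limit of 50 kg for Code DG9.
The segregation rule (Code DG7 with Code DG4) does not apply to Code DG4 with Code DG9.
Every hazard code is within its ocean vessel limit and no segregation rule is violated.

Yes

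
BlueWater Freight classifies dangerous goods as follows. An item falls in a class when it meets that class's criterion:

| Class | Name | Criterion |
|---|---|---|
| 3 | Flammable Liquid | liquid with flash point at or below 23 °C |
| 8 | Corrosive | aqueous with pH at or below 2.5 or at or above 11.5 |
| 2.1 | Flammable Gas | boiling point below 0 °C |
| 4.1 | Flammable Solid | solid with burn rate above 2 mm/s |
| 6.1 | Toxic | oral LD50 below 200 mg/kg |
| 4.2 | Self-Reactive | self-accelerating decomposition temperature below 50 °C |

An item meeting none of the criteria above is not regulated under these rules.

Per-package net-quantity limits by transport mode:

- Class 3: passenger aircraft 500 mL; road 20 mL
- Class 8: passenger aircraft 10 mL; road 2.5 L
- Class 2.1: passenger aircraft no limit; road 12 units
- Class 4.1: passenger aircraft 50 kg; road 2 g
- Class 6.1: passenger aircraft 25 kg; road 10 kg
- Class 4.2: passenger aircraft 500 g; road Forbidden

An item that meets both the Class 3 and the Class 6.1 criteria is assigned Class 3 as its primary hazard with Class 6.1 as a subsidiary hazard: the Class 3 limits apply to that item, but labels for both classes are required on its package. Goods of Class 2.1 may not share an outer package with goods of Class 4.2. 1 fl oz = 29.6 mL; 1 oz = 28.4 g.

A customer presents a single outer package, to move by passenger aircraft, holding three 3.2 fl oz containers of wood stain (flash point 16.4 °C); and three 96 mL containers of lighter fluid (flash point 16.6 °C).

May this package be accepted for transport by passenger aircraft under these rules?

No

Wood stain: flash point 16.4 °C ≤ 23 °C → Class 3 (Flammable Liquid).
With flash point 16.6 °C (≤ 23 °C), the lighter fluid falls in Class 3.
Class 3 net quantity: (three 3.2 fl oz containers = 284.16 mL) + (three 96 mL containers = 288 mL) = 572.16 mL.
That exceeds the Class 3 passenger aircraft limit of 500 mL.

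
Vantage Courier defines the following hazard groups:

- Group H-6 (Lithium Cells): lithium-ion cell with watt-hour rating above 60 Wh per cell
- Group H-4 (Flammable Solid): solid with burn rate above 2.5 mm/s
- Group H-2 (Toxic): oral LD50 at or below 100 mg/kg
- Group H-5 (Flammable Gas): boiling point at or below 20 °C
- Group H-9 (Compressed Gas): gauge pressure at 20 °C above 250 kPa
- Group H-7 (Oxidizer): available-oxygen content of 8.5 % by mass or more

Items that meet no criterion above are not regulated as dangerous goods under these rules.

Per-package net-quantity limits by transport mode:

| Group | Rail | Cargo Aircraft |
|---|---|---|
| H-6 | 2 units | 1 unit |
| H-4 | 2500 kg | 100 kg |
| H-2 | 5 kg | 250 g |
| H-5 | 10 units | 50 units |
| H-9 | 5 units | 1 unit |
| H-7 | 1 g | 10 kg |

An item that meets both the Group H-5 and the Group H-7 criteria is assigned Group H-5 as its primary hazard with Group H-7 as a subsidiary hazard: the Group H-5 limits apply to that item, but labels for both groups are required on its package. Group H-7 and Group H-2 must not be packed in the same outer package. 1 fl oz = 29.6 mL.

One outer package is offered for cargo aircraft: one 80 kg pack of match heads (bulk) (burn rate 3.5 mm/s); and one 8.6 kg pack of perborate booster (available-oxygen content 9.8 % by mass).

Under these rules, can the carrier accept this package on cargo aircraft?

Yes

Match heads (bulk): burn rate 3.5 mm/s > 2.5 mm/s → Group H-4 (Flammable Solid).
The perborate booster has available-oxygen content 9.8 % by mass, which is ≥ 8.5 % by mass, so it is Group H-7 (Oxidizer).
Group H-7 quantity: 8.6 kg.
8.6 kg ≤ 10 kg (cargo aircraft limit, Group H-7) — within limit.
Group H-4 quantity: 80 kg.
That is within the Group H-4 cargo aircraft limit of 100 kg.
The segregation rule (Group H-7 with Group H-2) does not apply to Group H-7 with Group H-4.
Every hazard group is within its cargo aircraft limit and no segregation rule is violated.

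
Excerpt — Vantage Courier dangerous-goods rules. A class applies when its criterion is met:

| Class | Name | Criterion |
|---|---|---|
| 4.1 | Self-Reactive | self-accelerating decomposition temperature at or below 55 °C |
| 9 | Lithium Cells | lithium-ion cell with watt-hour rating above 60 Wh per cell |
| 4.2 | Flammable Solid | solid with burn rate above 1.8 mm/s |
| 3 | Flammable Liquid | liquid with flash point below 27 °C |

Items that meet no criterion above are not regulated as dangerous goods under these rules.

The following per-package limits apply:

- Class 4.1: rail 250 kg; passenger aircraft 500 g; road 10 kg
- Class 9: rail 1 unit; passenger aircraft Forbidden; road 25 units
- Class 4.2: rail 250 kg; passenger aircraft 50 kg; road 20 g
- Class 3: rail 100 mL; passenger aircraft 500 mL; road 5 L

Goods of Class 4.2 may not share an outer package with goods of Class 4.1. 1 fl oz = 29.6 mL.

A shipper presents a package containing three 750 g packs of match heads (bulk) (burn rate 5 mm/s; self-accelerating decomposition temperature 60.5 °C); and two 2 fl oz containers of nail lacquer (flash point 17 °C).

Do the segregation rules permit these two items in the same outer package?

Match heads (bulk): burn rate 5 mm/s > 1.8 mm/s → Class 4.2 (Flammable Solid).
With flash point 17 °C (< 27 °C), the nail lacquer falls in Class 3.
No segregation rule bars Class 4.2 with Class 3.

Yes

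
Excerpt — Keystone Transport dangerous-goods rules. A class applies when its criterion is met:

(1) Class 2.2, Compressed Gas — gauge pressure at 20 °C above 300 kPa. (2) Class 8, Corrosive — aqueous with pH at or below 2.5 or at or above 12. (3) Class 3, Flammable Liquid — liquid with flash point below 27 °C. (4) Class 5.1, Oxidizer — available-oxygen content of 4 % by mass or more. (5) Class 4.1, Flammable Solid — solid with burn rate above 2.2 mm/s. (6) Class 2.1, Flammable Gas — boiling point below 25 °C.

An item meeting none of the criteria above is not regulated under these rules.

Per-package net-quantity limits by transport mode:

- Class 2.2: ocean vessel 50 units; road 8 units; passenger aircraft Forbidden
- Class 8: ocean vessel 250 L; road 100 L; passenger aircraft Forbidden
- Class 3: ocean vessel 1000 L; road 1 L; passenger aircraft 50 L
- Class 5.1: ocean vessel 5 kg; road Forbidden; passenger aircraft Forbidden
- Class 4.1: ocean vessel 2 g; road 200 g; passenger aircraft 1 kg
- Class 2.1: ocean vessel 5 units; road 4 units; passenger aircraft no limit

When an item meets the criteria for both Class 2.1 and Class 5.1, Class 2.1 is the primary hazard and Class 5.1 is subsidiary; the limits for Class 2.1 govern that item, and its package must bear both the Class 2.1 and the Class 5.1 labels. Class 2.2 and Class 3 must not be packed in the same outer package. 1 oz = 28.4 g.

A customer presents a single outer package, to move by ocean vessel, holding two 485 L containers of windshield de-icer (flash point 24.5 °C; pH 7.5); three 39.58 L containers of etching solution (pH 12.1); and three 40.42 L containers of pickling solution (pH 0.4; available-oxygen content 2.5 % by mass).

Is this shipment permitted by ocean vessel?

Yes

Flash point 24.5 °C meets the Class 3 criterion (Flammable Liquid), so the windshield de-icer is Class 3.
Etching solution: pH 12.1 ≥ 12 → Class 8 (Corrosive).
The pickling solution has pH 0.4, which is ≤ 2.5, so it is Class 8 (Corrosive).
Class 3 quantity: two 485 L containers = 970 L.
970 L ≤ 1000 L (ocean vessel limit, Class 3) — within limit.
Total Class 8: (three 39.58 L containers = 118.74 L) + (three 40.42 L containers = 121.26 L) = 240 L.
240 L ≤ 250 L (ocean vessel limit, Class 8) — within limit.
The segregation rule (Class 2.2 with Class 3) does not apply to Class 3 with Class 8.
Every hazard class is within its ocean vessel limit and no segregation rule is violated.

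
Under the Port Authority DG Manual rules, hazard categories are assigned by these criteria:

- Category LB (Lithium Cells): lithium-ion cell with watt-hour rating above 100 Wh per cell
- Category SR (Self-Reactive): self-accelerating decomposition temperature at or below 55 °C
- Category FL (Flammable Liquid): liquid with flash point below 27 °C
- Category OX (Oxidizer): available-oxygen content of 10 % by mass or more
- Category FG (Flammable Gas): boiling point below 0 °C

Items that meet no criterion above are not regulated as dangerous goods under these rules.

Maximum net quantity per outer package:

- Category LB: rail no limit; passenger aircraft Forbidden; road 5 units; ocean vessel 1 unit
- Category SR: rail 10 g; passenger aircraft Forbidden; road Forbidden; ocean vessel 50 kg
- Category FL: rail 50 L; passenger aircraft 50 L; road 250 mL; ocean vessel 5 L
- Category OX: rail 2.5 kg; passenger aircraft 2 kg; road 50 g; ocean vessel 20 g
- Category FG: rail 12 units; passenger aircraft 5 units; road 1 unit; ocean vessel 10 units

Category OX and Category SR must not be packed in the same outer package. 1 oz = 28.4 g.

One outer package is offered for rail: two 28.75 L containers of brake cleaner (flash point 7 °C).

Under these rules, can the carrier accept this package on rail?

No

The brake cleaner has flash point 7 °C, which is < 27 °C, so it is Category FL (Flammable Liquid).
Category FL quantity: two 28.75 L containers = 57.5 L.
That exceeds the Category FL rail limit of 50 L.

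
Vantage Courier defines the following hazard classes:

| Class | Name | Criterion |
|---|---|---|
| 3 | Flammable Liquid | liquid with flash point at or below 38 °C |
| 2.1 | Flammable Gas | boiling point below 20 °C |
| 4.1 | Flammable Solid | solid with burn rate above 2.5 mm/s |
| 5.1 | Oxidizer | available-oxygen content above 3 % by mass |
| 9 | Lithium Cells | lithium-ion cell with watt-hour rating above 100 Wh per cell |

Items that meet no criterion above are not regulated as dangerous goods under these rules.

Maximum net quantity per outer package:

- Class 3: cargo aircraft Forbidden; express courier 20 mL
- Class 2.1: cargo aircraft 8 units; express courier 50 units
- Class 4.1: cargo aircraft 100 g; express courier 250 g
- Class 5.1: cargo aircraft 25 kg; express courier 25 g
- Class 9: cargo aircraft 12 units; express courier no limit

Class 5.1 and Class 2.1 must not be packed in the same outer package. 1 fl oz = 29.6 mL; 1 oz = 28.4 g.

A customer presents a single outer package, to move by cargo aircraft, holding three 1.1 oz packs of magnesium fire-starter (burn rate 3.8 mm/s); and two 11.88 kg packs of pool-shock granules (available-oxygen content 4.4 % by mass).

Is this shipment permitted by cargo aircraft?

Yes

Magnesium fire-starter: burn rate 3.8 mm/s > 2.5 mm/s → Class 4.1 (Flammable Solid).
Pool-shock granules: available-oxygen content 4.4 % by mass > 3 % by mass → Class 5.1 (Oxidizer).
Class 5.1 quantity: two 11.88 kg packs = 23.76 kg.
23.76 kg ≤ 25 kg (cargo aircraft limit, Class 5.1) — within limit.
Class 4.1 quantity: three 1.1 oz packs = 93.72 g.
93.72 g ≤ 100 g (cargo aircraft limit, Class 4.1) — within limit.
The segregation rule (Class 5.1 with Class 2.1) does not apply to Class 5.1 with Class 4.1.
Every hazard class is within its cargo aircraft limit and no segregation rule is violated.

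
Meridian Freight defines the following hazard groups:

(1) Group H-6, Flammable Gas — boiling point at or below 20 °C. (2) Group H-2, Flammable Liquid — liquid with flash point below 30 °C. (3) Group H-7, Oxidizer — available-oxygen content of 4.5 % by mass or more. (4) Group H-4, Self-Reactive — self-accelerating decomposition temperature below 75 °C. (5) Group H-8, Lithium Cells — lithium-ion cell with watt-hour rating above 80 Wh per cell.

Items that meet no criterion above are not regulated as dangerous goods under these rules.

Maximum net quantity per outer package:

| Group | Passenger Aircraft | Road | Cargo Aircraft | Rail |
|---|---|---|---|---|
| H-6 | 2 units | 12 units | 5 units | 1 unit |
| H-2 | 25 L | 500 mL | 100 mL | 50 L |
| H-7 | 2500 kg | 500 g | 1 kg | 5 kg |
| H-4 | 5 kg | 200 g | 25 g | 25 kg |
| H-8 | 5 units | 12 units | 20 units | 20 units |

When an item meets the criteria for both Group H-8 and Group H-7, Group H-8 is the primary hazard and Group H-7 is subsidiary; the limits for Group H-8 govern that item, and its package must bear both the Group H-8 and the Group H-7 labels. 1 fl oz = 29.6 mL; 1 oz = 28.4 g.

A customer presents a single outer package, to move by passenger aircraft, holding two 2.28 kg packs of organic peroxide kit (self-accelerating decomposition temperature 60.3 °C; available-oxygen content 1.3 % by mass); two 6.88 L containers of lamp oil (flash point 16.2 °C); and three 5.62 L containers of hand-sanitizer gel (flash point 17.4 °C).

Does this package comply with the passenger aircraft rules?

Organic peroxide kit: self-accelerating decomposition temperature 60.3 °C < 75 °C → Group H-4 (Self-Reactive).
Flash point 16.2 °C meets the Group H-2 criterion (Flammable Liquid), so the lamp oil is Group H-2.
Flash point 17.4 °C meets the Group H-2 criterion (Flammable Liquid), so the hand-sanitizer gel is Group H-2.
Group H-2 net quantity: (two 6.88 L containers = 13.76 L) + (three 5.62 L containers = 16.86 L) = 30.62 L.
That exceeds the Group H-2 passenger aircraft limit of 25 L.
Group H-4 quantity: two 2.28 kg packs = 4.56 kg.
4.56 kg is within the passenger aircraft limit of 5 kg for Group H-4.

No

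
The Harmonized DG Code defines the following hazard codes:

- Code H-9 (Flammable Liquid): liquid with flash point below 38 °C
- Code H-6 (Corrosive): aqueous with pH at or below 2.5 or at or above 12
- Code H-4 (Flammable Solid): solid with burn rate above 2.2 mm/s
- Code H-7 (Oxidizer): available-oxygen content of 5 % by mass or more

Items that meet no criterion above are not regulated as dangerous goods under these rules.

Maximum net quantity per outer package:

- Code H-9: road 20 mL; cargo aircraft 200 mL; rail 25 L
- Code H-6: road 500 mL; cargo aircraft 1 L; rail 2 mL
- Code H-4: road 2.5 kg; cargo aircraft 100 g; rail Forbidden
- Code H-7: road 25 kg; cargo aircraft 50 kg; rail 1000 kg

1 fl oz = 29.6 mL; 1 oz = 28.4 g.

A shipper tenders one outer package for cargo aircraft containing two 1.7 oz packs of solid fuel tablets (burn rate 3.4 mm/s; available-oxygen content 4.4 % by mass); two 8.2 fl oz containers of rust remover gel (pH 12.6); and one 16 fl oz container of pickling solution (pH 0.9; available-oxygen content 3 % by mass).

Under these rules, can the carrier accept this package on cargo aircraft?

Yes

Burn rate 3.4 mm/s meets the Code H-4 criterion (Flammable Solid), so the solid fuel tablets are Code H-4.
Rust remover gel: pH 12.6 ≥ 12 → Code H-6 (Corrosive).
With pH 0.9 (≤ 2.5), the pickling solution falls in Code H-6.
Total Code H-6: (two 8.2 fl oz containers = 485.44 mL) + (one 16 fl oz container = 473.6 mL) = 959.04 mL.
That is within the Code H-6 cargo aircraft limit of 1 L.
Code H-4 quantity: two 1.7 oz packs = 96.56 g.
96.56 g ≤ 100 g (cargo aircraft limit, Code H-4) — within limit.
Every hazard code is within its cargo aircraft limit and no segregation rule is violated.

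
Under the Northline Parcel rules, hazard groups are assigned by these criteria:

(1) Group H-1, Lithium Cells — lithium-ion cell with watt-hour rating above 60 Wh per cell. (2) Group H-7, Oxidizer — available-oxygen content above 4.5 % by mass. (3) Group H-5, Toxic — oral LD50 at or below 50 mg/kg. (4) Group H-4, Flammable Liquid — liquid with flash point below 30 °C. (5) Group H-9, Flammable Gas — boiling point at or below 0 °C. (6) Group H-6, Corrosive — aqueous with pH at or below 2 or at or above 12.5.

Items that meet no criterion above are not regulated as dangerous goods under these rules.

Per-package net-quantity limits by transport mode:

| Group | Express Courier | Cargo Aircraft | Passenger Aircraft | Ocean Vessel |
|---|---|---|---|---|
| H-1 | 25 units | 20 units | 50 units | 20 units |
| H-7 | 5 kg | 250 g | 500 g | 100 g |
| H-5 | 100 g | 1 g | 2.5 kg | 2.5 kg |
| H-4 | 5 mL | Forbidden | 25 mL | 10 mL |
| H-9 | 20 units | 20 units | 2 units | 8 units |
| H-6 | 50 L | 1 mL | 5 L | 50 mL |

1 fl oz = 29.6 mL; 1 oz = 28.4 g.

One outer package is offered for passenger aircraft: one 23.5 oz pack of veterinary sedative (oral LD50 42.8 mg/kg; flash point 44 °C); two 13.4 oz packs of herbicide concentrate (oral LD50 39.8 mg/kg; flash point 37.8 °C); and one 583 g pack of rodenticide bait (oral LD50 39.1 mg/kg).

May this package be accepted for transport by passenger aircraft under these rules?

Veterinary sedative: oral LD50 42.8 mg/kg ≤ 50 mg/kg → Group H-5 (Toxic).
Oral LD50 39.8 mg/kg meets the Group H-5 criterion (Toxic), so the herbicide concentrate is Group H-5.
Oral LD50 39.1 mg/kg meets the Group H-5 criterion (Toxic), so the rodenticide bait is Group H-5.
Group H-5 net quantity: (one 23.5 oz pack = 667.4 g) + (two 13.4 oz packs = 761.12 g) + 583 g = 2011.52 g.
2011.52 g ≤ 2.5 kg (passenger aircraft limit, Group H-5) — within limit.

Yes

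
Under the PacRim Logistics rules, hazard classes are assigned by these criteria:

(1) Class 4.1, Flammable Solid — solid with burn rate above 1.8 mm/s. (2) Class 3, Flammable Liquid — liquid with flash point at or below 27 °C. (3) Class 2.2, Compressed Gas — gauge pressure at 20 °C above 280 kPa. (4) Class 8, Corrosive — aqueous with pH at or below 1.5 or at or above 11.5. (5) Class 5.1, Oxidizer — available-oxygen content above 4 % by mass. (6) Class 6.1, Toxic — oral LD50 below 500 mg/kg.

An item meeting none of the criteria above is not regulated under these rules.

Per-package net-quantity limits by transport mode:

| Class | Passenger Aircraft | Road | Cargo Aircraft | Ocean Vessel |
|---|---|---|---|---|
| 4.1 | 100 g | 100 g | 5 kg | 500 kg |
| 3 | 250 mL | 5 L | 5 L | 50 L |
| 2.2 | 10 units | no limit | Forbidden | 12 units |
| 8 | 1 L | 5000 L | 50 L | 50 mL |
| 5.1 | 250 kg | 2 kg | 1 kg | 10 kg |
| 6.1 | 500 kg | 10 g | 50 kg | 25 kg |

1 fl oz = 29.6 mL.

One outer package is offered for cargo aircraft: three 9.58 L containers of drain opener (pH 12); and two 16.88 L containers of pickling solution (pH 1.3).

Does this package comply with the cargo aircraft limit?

pH 12 meets the Class 8 criterion (Corrosive), so the drain opener is Class 8.
With pH 1.3 (≤ 1.5), the pickling solution falls in Class 8.
Class 8 net quantity: (three 9.58 L containers = 28.74 L) + (two 16.88 L containers = 33.76 L) = 62.5 L.
That exceeds the Class 8 cargo aircraft limit of 50 L.

No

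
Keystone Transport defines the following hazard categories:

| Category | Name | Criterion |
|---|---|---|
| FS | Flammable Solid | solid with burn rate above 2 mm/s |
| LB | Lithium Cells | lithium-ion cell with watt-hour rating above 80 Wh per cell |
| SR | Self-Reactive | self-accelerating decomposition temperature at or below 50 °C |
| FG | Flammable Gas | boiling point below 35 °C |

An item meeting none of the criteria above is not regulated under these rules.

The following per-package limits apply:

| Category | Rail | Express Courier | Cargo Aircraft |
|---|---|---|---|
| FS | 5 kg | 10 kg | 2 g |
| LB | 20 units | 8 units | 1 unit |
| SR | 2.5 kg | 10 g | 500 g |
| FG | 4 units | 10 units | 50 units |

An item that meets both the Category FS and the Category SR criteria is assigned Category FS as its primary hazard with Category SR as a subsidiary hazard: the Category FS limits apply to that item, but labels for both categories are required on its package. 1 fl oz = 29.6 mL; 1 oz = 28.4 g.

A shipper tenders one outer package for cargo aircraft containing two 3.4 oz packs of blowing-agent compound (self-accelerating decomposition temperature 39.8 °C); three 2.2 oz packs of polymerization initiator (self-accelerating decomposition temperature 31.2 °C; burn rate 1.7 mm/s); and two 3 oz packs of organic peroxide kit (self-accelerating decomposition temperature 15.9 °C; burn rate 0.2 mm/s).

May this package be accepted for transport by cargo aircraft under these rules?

No

Blowing-agent compound: self-accelerating decomposition temperature 39.8 °C ≤ 50 °C → Category SR (Self-Reactive).
Self-accelerating decomposition temperature 31.2 °C meets the Category SR criterion (Self-Reactive), so the polymerization initiator is Category SR.
Self-accelerating decomposition temperature 15.9 °C meets the Category SR criterion (Self-Reactive), so the organic peroxide kit is Category SR.
Category SR net quantity: (two 3.4 oz packs = 193.12 g) + (three 2.2 oz packs = 187.44 g) + (two 3 oz packs = 170.4 g) = 550.96 g.
550.96 g > 500 g (cargo aircraft limit, Category SR) — over the limit.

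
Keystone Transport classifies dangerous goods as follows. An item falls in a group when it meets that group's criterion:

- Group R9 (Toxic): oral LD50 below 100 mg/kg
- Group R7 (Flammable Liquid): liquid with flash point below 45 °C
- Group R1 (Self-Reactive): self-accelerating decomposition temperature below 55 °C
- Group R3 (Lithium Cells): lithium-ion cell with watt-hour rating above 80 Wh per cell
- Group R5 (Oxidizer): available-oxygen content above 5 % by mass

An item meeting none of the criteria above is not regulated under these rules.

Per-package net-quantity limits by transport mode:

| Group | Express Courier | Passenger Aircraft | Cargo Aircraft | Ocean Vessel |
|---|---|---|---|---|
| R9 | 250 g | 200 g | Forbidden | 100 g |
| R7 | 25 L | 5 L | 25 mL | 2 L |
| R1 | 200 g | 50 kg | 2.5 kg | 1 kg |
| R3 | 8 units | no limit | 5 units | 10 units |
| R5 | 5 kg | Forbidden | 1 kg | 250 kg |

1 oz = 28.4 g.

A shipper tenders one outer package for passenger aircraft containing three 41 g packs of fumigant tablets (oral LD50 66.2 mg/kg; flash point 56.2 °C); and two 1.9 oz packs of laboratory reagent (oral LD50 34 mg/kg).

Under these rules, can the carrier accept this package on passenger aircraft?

The fumigant tablets have oral LD50 66.2 mg/kg, which is < 100 mg/kg, so they are Group R9 (Toxic).
Laboratory reagent: oral LD50 34 mg/kg < 100 mg/kg → Group R9 (Toxic).
Group R9 net quantity: (three 41 g packs = 123 g) + (two 1.9 oz packs = 107.92 g) = 230.92 g.
That exceeds the Group R9 passenger aircraft limit of 200 g.

No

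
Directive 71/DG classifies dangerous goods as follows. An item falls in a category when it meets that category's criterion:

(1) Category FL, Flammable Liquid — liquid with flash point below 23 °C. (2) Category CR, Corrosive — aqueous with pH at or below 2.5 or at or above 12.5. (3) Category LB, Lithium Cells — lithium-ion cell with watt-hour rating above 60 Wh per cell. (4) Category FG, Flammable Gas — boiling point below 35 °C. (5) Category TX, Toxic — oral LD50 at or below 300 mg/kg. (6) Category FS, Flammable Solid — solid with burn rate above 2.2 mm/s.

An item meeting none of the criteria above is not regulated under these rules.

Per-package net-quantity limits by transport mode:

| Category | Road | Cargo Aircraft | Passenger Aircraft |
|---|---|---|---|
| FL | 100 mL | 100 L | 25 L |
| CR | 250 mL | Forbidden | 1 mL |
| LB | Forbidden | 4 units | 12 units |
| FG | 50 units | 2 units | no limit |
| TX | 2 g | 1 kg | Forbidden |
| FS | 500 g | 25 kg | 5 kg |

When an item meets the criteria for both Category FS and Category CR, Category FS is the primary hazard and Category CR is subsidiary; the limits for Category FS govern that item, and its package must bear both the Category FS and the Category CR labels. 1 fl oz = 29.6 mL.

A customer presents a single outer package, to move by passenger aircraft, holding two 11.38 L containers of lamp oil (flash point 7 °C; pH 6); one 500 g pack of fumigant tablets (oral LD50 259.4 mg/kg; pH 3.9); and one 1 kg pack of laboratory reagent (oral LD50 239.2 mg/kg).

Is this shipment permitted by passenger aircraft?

Flash point 7 °C meets the Category FL criterion (Flammable Liquid), so the lamp oil is Category FL.
Oral LD50 259.4 mg/kg meets the Category TX criterion (Toxic), so the fumigant tablets are Category TX.
With oral LD50 239.2 mg/kg (≤ 300 mg/kg), the laboratory reagent falls in Category TX.
Category FL quantity: two 11.38 L containers = 22.76 L.
22.76 L is within the passenger aircraft limit of 25 L for Category FL.
Total Category TX: 500 g + 1 kg = 1.5 kg.
By passenger aircraft, Category TX is Forbidden regardless of quantity.

No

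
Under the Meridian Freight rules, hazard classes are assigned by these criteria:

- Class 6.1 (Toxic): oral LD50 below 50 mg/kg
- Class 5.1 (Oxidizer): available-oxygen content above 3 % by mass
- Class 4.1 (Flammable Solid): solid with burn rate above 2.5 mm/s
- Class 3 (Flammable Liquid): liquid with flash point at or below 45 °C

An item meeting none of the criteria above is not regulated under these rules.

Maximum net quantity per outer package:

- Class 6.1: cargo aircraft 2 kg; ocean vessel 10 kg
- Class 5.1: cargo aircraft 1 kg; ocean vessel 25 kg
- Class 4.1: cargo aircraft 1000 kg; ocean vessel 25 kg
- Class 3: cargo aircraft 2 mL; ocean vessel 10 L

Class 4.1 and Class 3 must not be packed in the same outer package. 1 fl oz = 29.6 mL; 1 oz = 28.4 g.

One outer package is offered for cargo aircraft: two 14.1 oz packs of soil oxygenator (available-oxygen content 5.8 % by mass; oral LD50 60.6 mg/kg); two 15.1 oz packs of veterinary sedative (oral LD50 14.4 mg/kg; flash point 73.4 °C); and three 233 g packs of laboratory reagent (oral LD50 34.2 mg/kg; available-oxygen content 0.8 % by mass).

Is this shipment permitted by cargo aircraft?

Available-oxygen content 5.8 % by mass meets the Class 5.1 criterion (Oxidizer), so the soil oxygenator is Class 5.1.
The veterinary sedative has oral LD50 14.4 mg/kg, which is < 50 mg/kg, so it is Class 6.1 (Toxic).
The laboratory reagent has oral LD50 34.2 mg/kg, which is < 50 mg/kg, so it is Class 6.1 (Toxic).
Total Class 6.1: (two 15.1 oz packs = 857.68 g) + (three 233 g packs = 699 g) = 1556.68 g.
That is within the Class 6.1 cargo aircraft limit of 2 kg.
Class 5.1 quantity: two 14.1 oz packs = 800.88 g.
800.88 g ≤ 1 kg (cargo aircraft limit, Class 5.1) — within limit.
The segregation rule (Class 4.1 with Class 3) does not apply to Class 6.1 with Class 5.1.
Every hazard class is within its cargo aircraft limit and no segregation rule is violated.

Yes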